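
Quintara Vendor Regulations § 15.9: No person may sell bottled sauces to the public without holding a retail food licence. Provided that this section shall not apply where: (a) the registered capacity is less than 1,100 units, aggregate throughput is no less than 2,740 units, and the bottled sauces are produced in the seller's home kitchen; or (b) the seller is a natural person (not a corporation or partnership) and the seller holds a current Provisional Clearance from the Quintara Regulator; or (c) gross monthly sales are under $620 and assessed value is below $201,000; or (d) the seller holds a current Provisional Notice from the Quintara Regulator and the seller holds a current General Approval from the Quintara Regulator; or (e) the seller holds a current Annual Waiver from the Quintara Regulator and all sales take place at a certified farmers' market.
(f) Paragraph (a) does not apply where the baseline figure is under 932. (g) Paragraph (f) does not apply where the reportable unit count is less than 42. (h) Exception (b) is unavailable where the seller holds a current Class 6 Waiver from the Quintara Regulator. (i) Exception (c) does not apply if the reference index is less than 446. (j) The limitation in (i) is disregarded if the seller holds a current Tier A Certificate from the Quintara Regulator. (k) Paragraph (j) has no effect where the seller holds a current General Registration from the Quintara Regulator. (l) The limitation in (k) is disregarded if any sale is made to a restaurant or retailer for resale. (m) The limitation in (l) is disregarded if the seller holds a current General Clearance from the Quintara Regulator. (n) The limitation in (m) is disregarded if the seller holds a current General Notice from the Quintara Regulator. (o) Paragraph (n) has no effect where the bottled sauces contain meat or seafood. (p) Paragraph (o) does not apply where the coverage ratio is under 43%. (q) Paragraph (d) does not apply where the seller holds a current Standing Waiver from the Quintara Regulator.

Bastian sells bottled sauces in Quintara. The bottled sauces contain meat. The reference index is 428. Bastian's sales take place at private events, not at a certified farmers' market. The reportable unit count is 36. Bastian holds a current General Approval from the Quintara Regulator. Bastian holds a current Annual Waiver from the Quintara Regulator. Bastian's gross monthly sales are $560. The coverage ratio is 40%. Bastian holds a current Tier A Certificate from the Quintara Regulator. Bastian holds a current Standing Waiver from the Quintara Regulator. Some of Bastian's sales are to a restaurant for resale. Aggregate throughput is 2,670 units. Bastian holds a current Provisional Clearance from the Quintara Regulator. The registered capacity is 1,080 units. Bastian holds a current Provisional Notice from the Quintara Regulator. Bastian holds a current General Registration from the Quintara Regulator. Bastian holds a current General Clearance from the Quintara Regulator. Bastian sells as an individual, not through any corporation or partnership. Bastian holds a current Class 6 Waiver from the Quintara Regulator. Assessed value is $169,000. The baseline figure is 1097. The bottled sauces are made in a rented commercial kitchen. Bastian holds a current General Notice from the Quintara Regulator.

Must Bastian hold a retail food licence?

No — exception (c) applies; Bastian is not required to hold a retail food licence.

Exception (a) does not apply: aggregate throughput is 2,670 units, short of 2,740 units.
All of (b)'s requirements are met (the seller is a natural person; a current Provisional Clearance is held). But: (h) applies — a current Class 6 Waiver is held. (b) is therefore removed.
Exception (c): gross monthly sales are $560, under the $620 limit; assessed value is $169,000, below the $201,000 limit — every condition holds. As to paragraphs (i)–(p): (i) would limit (c) — the reference index is 428, less than the 446 limit — but (j) sets (i) aside: (j) operates against (i): a current Tier A Certificate is held. (k) operates (a current General Registration is held), but is displaced by (l): (l) operates — some sales are to a restaurant for resale. (m) is engaged (a current General Clearance is held), but is displaced by (n): (n) operates against (m): a current General Notice is held. (o) would limit (n) — the bottled sauces contain meat — but (p) sets (o) aside: (p) operates against (o): the coverage ratio is 40%, under the 43% limit. So (c) applies.
Exception (d)'s conditions are all satisfied: a current Provisional Notice is held; a current General Approval is held. But: (q) operates against (d): a current Standing Waiver is held. Exception (d) does not apply.
Exception (e) requires that all sales take place at a certified farmers' market; but sales are at private events, not a certified farmers' market, so (e) is unavailable.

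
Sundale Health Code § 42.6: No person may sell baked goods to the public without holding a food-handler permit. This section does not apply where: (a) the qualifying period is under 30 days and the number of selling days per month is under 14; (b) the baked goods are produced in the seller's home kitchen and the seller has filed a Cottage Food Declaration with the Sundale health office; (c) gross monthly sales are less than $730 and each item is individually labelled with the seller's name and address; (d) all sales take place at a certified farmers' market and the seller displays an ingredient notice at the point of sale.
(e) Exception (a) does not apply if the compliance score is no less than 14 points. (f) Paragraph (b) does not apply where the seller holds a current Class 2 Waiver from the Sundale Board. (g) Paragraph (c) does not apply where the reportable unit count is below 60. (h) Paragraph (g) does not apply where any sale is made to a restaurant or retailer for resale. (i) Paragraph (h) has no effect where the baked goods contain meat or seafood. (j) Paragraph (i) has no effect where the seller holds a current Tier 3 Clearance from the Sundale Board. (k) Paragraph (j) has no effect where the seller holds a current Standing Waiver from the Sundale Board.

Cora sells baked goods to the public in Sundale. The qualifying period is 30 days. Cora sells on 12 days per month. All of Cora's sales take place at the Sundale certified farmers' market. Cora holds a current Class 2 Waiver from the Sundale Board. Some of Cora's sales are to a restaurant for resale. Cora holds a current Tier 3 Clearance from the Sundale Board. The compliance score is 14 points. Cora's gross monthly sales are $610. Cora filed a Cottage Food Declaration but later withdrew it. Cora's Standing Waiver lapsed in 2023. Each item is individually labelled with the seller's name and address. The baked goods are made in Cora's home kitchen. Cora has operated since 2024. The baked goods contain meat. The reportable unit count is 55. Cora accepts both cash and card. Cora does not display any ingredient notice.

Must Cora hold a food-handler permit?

No — exception (c) applies; Cora is not required to hold a food-handler permit.

Exception (a) fails — the qualifying period is 30 days, not under 30 days.
Exception (b) requires that the seller has filed a Cottage Food Declaration with the Sundale health office; but the Cottage Food Declaration was withdrawn, so (b) is unavailable.
Exception (c): gross monthly sales are $610, less than the $730 limit; items are individually labelled — every condition holds. Considering the limiting provisions: (g) is triggered (the reportable unit count is 55, below the 60 limit), but yields to (h): (h) operates against (g): some sales are to a restaurant for resale. (i) operates (the baked goods contain meat), but is set aside by (j): (j) operates — a current Tier 3 Clearance is held. (k), which would lift (j), does not operate here — no current Standing Waiver is held. Exception (c) stands.
Exception (d) requires that the seller displays an ingredient notice at the point of sale; but no ingredient notice is displayed, so (d) is unavailable.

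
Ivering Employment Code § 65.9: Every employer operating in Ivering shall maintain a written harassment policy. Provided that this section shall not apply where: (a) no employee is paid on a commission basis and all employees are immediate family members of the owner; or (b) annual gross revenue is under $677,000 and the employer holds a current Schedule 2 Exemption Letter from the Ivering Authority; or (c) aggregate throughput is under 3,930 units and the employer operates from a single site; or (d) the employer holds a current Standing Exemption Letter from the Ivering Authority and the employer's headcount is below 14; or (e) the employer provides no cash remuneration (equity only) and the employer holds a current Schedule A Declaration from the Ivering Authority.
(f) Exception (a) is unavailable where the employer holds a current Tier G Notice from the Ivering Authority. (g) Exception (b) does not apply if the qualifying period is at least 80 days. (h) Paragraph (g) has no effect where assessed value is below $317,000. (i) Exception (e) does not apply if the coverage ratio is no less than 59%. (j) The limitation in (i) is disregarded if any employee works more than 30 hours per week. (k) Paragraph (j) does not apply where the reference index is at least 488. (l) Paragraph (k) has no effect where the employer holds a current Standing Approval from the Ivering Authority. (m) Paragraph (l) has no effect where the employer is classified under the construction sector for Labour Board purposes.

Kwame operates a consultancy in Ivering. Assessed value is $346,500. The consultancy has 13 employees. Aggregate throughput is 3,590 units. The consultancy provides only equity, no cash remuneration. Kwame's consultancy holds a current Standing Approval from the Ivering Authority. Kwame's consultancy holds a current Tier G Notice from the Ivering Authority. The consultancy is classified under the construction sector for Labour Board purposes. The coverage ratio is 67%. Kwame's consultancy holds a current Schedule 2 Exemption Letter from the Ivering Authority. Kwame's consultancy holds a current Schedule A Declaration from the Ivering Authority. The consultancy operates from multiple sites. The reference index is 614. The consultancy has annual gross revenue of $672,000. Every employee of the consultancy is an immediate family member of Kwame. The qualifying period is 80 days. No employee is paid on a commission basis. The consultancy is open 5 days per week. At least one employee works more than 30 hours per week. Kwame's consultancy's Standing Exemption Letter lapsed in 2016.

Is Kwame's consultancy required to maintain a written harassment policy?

Exception (a)'s conditions are all satisfied: no employee is paid on commission; every employee is an immediate family member. Turning to paragraph (f): (f) operates against (a): a current Tier G Notice is held. Exception (a) does not apply.
Exception (b)'s conditions are all satisfied: annual gross revenue is $672,000, under the $677,000 limit; a current Schedule 2 Exemption Letter is held. But applying paragraphs (g)–(h): (g) is triggered — the qualifying period is 80 days, meeting the 80 days threshold. (h) is not triggered (assessed value is $346,500, not below $317,000), so (g) stands. So (b) is unavailable.
Exception (c) does not apply: the employer operates from multiple sites.
Exception (d) does not apply: there is no Standing Exemption Letter in force.
All of (e)'s requirements are met (remuneration is equity-only; a current Schedule A Declaration is held). But: (i) operates against (e): the coverage ratio is 67%, meeting the 59% threshold. (j) would limit (i) — at least one employee exceeds 30 hours/week — but (k) sets (j) aside: (k) operates against (j): the reference index is 614, meeting the 488 threshold. (l) would limit (k) — a current Standing Approval is held — but (m) sets (l) aside: (m) is triggered — the consultancy is classified under the construction sector. So (e) is unavailable.
No exception is made out. Kwame's consultancy falls within the general rule.

Yes — Kwame's consultancy must maintain a written harassment policy.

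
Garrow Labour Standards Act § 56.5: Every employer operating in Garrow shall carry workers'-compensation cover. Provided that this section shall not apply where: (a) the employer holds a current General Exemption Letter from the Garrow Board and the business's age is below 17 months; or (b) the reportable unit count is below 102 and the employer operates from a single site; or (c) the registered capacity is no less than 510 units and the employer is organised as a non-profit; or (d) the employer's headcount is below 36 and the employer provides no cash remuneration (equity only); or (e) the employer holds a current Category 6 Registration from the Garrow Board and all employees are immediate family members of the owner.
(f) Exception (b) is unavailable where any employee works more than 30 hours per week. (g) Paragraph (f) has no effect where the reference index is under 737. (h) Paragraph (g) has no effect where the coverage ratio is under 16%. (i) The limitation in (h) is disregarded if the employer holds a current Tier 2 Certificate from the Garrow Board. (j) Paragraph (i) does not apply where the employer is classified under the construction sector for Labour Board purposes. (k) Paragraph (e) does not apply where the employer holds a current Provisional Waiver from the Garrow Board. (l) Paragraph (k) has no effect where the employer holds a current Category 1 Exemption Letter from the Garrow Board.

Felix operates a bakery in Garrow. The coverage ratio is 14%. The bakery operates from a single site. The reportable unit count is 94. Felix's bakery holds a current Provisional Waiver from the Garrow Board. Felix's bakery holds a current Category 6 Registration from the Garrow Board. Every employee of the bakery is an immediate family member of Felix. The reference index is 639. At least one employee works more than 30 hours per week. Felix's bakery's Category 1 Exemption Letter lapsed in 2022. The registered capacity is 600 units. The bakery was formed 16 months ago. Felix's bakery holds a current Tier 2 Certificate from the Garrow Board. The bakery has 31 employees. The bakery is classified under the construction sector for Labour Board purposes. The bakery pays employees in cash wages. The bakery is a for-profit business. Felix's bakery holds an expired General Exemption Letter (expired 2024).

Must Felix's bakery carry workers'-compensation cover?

Yes — Felix's bakery must carry workers'-compensation cover.

Exception (a) fails — the General Exemption Letter is not current.
Exception (b): the reportable unit count is 94, below the 102 limit; the employer operates from a single site — every condition holds. But: (f) is triggered — at least one employee exceeds 30 hours/week. (g) would limit (f) — the reference index is 639, under the 737 limit — but (h) sets (g) aside: (h) operates against (g): the coverage ratio is 14%, under the 16% limit. (i) would limit (h) — a current Tier 2 Certificate is held — but (j) sets (i) aside: (j) operates against (i): the bakery is classified under the construction sector. Exception (b) does not apply.
Exception (c) requires that the employer is organised as a non-profit; but the employer is for-profit, so (c) is unavailable.
Exception (d) does not apply: employees are paid cash wages.
Exception (e): a current Category 6 Registration is held; every employee is an immediate family member — every condition holds. But: (k) operates — a current Provisional Waiver is held. (l), which would lift (k), is not engaged — there is no Category 1 Exemption Letter in force. Exception (e) does not apply.
None of the exceptions is available; § 56.5 applies in full.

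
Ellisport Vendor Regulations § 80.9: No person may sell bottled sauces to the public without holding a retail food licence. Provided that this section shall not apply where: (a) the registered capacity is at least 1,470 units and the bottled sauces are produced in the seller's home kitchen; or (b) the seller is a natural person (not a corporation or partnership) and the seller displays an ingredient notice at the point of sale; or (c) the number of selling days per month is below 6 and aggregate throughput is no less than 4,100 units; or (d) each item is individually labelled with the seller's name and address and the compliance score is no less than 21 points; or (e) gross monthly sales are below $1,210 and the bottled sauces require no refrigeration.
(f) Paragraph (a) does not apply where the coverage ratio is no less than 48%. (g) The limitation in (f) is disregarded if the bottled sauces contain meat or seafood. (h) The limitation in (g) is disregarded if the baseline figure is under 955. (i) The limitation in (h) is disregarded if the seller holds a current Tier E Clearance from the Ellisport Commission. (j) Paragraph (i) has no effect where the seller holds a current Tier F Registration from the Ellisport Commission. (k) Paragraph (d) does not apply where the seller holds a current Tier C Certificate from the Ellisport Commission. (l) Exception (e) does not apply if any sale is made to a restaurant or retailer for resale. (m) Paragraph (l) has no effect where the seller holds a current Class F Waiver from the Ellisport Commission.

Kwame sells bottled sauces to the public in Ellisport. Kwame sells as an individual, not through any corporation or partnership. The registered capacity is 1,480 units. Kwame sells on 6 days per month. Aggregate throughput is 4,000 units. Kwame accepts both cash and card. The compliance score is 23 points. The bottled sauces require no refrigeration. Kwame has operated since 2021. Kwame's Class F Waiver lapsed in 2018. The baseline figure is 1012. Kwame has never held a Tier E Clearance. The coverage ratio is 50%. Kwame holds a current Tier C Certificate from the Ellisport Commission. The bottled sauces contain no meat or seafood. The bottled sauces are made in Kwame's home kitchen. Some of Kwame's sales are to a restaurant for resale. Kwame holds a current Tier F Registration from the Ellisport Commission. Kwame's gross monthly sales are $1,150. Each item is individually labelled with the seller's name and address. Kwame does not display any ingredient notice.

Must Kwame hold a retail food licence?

All of (a)'s requirements are met (the registered capacity is 1,480 units, meeting the 1,470 units threshold; the bottled sauces are home-kitchen produced). But: (f) operates against (a): the coverage ratio is 50%, meeting the 48% threshold. (g), which would lift (f), is not engaged — the bottled sauces contain no meat or seafood. So (a) is unavailable.
Exception (b) fails — no ingredient notice is displayed.
Exception (c) requires that the number of selling days per month is below 6; but the number of selling days per month is 6, not below 6, so (c) is unavailable.
Exception (d) is satisfied on its face — items are individually labelled; the compliance score is 23 points, meeting the 21 points threshold. But: (k) operates against (d): a current Tier C Certificate is held. Exception (d) does not apply.
Exception (e)'s conditions are all satisfied: gross monthly sales are $1,150, below the $1,210 limit; the bottled sauces are shelf-stable. But applying paragraphs (l)–(m): (l) applies — some sales are to a restaurant for resale. (m) is inapplicable (no current Class F Waiver is held), so (l) stands. Exception (e) does not apply.
No exception displaces § 80.9.

Yes — Kwame must hold a retail food licence.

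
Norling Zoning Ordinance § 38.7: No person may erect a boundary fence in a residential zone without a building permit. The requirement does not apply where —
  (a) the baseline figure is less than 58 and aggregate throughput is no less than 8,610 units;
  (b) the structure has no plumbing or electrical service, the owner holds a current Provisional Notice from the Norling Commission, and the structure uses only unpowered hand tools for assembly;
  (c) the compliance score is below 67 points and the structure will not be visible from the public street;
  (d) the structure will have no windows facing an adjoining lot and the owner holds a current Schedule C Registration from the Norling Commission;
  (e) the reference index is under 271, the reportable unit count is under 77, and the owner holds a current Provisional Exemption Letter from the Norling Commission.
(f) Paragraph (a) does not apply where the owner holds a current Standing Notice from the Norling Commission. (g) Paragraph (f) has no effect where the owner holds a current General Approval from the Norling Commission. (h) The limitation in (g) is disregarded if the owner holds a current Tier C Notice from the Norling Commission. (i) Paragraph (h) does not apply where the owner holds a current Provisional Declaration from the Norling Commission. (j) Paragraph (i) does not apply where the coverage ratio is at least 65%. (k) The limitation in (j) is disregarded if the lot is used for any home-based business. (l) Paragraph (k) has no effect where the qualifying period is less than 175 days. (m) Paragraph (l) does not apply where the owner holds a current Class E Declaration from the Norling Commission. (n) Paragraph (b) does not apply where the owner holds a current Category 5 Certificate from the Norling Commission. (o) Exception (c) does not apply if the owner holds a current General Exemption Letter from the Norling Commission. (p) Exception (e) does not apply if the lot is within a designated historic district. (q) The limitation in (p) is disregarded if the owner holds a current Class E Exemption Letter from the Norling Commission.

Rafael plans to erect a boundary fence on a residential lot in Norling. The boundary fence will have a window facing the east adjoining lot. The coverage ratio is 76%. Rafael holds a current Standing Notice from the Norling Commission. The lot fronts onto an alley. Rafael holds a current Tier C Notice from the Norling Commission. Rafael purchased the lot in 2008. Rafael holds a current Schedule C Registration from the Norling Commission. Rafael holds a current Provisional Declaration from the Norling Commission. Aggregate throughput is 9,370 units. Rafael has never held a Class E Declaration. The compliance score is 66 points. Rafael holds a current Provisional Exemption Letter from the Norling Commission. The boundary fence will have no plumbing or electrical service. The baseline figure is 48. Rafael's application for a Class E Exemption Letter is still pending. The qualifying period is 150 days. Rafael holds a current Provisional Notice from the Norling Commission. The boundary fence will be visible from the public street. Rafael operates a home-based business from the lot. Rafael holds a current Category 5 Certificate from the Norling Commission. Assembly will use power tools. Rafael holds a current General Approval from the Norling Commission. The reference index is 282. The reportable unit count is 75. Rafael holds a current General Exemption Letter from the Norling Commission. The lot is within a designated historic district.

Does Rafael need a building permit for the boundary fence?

Yes — Rafael must obtain a building permit.

All of (a)'s requirements are met (the baseline figure is 48, less than the 58 limit; aggregate throughput is 9,370 units, meeting the 8,610 units threshold). However, paragraphs (f)–(m) must be considered: (f) operates against (a): a current Standing Notice is held. (g) applies (a current General Approval is held), but is itself disapplied by (h): (h) applies — a current Tier C Notice is held. (i) applies (a current Provisional Declaration is held), but is displaced by (j): (j) operates against (i): the coverage ratio is 76%, meeting the 65% threshold. (k) would limit (j) — a home-based business operates on the lot — but (l) sets (k) aside: (l) operates — the qualifying period is 150 days, less than the 175 days limit. (m), which would lift (l), is inapplicable — the Class E Declaration is not current. (a) is therefore removed.
Exception (b) does not apply: assembly uses power tools.
Exception (c) fails — the structure will be visible from the street.
Exception (d) does not apply: a window faces an adjoining lot.
Exception (e) requires that the reference index is under 271; but the reference index is 282, not under 271, so (e) is unavailable.
None of the exceptions is available; § 38.7 applies in full.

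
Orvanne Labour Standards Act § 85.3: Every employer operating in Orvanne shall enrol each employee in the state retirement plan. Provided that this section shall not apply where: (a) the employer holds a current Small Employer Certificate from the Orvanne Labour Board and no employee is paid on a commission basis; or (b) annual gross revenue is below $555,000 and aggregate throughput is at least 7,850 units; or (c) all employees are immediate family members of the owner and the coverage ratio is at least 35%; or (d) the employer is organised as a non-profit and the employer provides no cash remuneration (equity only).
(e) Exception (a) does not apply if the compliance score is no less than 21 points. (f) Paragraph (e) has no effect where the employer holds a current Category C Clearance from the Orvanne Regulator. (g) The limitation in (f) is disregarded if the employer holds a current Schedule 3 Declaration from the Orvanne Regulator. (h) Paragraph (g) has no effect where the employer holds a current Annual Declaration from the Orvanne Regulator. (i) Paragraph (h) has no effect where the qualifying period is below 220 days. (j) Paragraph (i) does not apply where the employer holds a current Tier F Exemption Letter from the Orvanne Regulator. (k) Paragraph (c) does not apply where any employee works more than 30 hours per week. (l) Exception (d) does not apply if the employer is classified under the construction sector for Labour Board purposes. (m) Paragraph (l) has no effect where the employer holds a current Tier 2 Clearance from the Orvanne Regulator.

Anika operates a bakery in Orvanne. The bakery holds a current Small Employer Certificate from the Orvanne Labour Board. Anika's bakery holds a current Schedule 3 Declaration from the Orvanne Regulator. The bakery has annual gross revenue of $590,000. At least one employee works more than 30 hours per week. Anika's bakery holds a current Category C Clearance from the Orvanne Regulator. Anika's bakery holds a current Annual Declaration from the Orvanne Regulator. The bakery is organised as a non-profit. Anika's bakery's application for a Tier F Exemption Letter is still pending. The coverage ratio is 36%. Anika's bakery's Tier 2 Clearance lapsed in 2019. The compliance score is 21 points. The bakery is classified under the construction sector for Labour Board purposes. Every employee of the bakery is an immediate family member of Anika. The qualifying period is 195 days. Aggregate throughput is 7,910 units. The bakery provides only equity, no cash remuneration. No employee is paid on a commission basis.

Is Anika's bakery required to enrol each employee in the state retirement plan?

All of (a)'s requirements are met (a current Small Employer Certificate is held; no employee is paid on commission). But applying paragraphs (e)–(j): (e) operates against (a): the compliance score is 21 points, meeting the 21 points threshold. (f) would limit (e) — a current Category C Clearance is held — but (g) sets (f) aside: (g) is engaged — a current Schedule 3 Declaration is held. (h) is triggered (a current Annual Declaration is held), but is overridden by (i): (i) is engaged — the qualifying period is 195 days, below the 220 days limit. (j), which would lift (i), is not engaged — the Tier F Exemption Letter is not current. Exception (a) does not apply.
Exception (b) fails — annual gross revenue is $590,000, not below $555,000.
Exception (c): every employee is an immediate family member; the coverage ratio is 36%, meeting the 35% threshold — every condition holds. But applying paragraph (k): (k) operates against (c): at least one employee exceeds 30 hours/week. So (c) is unavailable.
All of (d)'s requirements are met (the employer is a non-profit; remuneration is equity-only). But: (l) operates against (d): the bakery is classified under the construction sector. (m) is not engaged (no current Tier 2 Clearance is held), so (l) stands. So (d) is unavailable.
Every exception is unavailable, so the rule governs.

Yes — Anika's bakery must enrol each employee in the state retirement plan.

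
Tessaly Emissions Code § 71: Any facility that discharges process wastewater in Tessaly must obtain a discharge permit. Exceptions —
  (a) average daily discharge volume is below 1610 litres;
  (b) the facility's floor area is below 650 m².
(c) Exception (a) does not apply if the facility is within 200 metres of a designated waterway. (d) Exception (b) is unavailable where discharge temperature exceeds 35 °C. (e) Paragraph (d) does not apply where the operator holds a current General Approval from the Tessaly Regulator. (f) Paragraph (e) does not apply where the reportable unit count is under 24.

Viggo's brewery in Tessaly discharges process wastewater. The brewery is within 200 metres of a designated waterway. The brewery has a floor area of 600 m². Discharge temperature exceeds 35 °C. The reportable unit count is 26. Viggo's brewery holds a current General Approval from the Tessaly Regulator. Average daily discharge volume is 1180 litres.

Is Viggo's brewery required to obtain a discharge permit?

No — exception (b) applies; Viggo's brewery is not required to obtain a discharge permit.

Exception (a)'s conditions are all satisfied: average daily discharge volume is 1180 litres, below the 1610 litres limit. But: (c) applies — the brewery is within 200 m of a designated waterway. So (a) is unavailable.
Exception (b): the facility's floor area is 600 m², below the 650 m² limit — every condition holds. As to paragraphs (d)–(f): (d) would limit (b) — discharge temperature exceeds 35 °C — but (e) sets (d) aside: (e) operates against (d): a current General Approval is held. (f), which would lift (e), does not operate here — the reportable unit count is 26, not under 24. Exception (b) stands.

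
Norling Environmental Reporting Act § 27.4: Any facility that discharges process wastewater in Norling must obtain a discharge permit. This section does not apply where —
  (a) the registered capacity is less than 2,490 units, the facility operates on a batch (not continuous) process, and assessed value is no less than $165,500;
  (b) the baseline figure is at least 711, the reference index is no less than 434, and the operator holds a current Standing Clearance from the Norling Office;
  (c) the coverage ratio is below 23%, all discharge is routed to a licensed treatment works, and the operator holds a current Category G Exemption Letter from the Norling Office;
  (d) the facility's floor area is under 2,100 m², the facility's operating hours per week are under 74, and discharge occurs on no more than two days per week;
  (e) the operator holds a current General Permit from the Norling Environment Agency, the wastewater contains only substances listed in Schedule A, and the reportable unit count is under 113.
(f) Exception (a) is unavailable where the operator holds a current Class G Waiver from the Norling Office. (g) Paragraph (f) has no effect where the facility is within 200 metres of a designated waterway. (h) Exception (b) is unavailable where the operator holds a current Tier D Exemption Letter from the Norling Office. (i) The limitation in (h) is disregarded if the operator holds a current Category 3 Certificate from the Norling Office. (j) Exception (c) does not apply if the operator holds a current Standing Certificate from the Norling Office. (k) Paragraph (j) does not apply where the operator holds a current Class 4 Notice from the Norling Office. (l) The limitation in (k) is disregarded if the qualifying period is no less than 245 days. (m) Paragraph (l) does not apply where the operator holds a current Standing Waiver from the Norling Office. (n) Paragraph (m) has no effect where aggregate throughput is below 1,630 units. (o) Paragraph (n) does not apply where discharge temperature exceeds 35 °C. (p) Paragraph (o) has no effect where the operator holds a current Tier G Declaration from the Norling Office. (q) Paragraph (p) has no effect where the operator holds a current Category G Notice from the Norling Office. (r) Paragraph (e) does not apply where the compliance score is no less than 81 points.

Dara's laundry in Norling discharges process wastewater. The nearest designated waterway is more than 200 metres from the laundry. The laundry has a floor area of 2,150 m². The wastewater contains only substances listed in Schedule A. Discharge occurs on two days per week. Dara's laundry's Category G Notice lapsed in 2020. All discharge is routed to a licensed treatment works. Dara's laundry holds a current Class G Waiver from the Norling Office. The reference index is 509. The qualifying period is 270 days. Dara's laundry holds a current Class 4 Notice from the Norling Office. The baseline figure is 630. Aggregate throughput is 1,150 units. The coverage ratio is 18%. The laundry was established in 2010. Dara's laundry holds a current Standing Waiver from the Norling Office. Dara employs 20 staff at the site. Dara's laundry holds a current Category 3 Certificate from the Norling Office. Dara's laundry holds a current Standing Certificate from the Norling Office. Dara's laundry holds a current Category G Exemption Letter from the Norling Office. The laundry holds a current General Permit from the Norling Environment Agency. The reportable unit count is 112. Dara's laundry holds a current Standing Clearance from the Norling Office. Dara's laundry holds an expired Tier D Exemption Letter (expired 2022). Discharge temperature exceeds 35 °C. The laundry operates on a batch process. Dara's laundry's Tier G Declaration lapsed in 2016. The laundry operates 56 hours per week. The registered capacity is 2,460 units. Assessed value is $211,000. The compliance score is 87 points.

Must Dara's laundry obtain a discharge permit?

Exception (a): the registered capacity is 2,460 units, less than the 2,490 units limit; the facility operates on a batch process; assessed value is $211,000, meeting the $165,500 threshold — every condition holds. Turning to paragraphs (f)–(g): (f) is triggered — a current Class G Waiver is held. (g) does not operate here (the laundry is more than 200 m from any designated waterway), so (f) stands. So (a) is unavailable.
Exception (b) does not apply: the baseline figure is 630, short of 711.
Exception (c) is satisfied on its face — the coverage ratio is 18%, below the 23% limit; discharge is routed to a licensed treatment works; a current Category G Exemption Letter is held. Under paragraphs (j)–(q): (j) is engaged (a current Standing Certificate is held), but is overridden by (k): (k) operates against (j): a current Class 4 Notice is held. (l) is engaged (the qualifying period is 270 days, meeting the 245 days threshold), but is overridden by (m): (m) operates against (l): a current Standing Waiver is held. (n) would limit (m) — aggregate throughput is 1,150 units, below the 1,630 units limit — but (o) sets (n) aside: (o) applies — discharge temperature exceeds 35 °C. (p) is not engaged (no current Tier G Declaration is held), so (o) stands. (c) remains available.
Exception (d) fails — the facility's floor area is 2,150 m², not under 2,100 m².
Exception (e): a current General Permit is held; the wastewater is Schedule-A-only; the reportable unit count is 112, under the 113 limit — every condition holds. But: (r) is engaged — the compliance score is 87 points, meeting the 81 points threshold. Exception (e) does not apply.

No — exception (c) applies; Dara's laundry is not required to obtain a discharge permit.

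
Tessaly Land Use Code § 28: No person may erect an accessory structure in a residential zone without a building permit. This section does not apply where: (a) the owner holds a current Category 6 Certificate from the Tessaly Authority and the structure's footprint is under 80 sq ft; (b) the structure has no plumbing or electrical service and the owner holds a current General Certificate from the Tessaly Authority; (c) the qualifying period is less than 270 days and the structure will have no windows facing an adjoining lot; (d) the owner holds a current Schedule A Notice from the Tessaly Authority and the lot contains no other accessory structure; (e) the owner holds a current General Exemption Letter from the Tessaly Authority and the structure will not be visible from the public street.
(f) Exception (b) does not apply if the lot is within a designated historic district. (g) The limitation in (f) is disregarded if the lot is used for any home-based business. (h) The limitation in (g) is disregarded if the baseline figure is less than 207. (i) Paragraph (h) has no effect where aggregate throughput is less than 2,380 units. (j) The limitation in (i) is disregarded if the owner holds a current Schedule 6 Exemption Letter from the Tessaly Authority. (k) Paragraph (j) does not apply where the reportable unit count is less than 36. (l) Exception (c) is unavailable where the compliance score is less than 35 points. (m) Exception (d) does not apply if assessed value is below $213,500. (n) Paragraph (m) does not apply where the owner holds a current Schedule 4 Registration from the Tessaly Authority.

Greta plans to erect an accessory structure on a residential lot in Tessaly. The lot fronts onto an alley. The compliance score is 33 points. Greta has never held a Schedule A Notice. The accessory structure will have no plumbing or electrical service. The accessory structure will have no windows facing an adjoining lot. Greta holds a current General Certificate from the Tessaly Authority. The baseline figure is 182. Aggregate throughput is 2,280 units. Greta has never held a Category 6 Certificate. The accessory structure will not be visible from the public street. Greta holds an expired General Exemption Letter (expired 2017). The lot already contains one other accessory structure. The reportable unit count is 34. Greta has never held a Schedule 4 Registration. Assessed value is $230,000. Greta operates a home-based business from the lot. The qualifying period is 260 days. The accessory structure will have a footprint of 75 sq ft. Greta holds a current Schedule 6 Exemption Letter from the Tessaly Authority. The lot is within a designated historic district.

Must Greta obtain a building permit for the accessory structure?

Exception (a) does not apply: the Category 6 Certificate is not current.
All of (b)'s requirements are met (there is no plumbing or electrical service; a current General Certificate is held). Considering the limiting provisions: (f) operates (the lot is in a historic district), but is displaced by (g): (g) operates — a home-based business operates on the lot. (h) is engaged (the baseline figure is 182, less than the 207 limit), but is itself disapplied by (i): (i) operates against (h): aggregate throughput is 2,280 units, less than the 2,380 units limit. (j) is triggered (a current Schedule 6 Exemption Letter is held), but is overridden by (k): (k) is triggered — the reportable unit count is 34, less than the 36 limit. Exception (b) stands.
Exception (c): the qualifying period is 260 days, less than the 270 days limit; no windows face an adjoining lot — every condition holds. But applying paragraph (l): (l) operates against (c): the compliance score is 33 points, less than the 35 points limit. Exception (c) does not apply.
Exception (d) requires that the owner holds a current Schedule A Notice from the Tessaly Authority; but there is no Schedule A Notice in force, so (d) is unavailable.
Exception (e) requires that the owner holds a current General Exemption Letter from the Tessaly Authority; but the General Exemption Letter is not current, so (e) is unavailable.

No — exception (b) applies; Greta does not need a building permit.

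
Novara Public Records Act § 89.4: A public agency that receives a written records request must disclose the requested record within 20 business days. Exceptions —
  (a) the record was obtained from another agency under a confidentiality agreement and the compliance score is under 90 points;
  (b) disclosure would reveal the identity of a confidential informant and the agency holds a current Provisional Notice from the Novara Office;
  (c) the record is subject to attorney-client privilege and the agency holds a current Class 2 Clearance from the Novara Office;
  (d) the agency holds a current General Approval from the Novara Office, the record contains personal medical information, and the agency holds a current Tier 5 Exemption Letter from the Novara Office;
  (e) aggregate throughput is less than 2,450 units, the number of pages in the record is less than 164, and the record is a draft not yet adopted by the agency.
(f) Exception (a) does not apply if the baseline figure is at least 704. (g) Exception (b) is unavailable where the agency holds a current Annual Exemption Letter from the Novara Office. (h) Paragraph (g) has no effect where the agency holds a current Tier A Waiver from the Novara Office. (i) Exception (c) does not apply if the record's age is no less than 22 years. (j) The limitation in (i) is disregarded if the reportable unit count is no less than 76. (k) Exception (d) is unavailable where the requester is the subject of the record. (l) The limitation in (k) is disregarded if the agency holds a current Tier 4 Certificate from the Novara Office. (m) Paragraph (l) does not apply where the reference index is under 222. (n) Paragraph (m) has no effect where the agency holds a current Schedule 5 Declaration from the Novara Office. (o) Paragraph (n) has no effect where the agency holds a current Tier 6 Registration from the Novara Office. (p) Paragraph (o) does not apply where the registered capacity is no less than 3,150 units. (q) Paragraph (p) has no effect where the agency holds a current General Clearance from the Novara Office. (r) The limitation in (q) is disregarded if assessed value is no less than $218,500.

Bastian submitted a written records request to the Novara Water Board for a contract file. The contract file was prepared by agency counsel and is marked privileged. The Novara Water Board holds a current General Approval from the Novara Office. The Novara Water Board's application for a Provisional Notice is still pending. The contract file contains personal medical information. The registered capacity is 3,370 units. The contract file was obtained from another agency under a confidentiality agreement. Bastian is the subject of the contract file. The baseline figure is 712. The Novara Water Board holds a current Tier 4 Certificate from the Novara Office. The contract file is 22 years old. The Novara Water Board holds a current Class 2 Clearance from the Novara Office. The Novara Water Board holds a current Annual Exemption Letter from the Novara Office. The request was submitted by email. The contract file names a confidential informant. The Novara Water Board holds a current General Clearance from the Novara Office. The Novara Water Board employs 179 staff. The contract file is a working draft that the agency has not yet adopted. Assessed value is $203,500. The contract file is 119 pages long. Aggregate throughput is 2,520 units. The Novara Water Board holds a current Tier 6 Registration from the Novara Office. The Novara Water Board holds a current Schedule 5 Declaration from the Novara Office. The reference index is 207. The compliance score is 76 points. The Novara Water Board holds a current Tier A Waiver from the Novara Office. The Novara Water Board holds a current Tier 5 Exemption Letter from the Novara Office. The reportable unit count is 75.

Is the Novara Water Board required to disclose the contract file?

Exception (a): the contract file was obtained under a confidentiality agreement; the compliance score is 76 points, under the 90 points limit — every condition holds. However, paragraph (f) must be considered: (f) operates — the baseline figure is 712, meeting the 704 threshold. Exception (a) does not apply.
Exception (b) requires that the agency holds a current Provisional Notice from the Novara Office; but the Provisional Notice is not current, so (b) is unavailable.
Exception (c) is satisfied on its face — the contract file is privileged; a current Class 2 Clearance is held. Turning to paragraphs (i)–(j): (i) operates — the record's age is 22 years, meeting the 22 years threshold. (j) is not engaged (the reportable unit count is 75, short of 76), so (i) stands. Exception (c) does not apply.
All of (d)'s requirements are met (a current General Approval is held; the contract file contains personal medical information; a current Tier 5 Exemption Letter is held). But applying paragraphs (k)–(r): (k) operates against (d): Bastian is the subject of the contract file. (l) applies (a current Tier 4 Certificate is held), but is displaced by (m): (m) operates against (l): the reference index is 207, under the 222 limit. (n) would limit (m) — a current Schedule 5 Declaration is held — but (o) sets (n) aside: (o) operates against (n): a current Tier 6 Registration is held. (p) would limit (o) — the registered capacity is 3,370 units, meeting the 3,150 units threshold — but (q) sets (p) aside: (q) operates against (p): a current General Clearance is held. (r) is not triggered (assessed value is $203,500, short of $218,500), so (q) stands. So (d) is unavailable.
Exception (e) fails — aggregate throughput is 2,520 units, not less than 2,450 units.
Every exception is unavailable, so the rule governs.

Yes — the Novara Water Board must disclose the contract file.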